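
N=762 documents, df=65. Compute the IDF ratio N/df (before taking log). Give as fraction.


IDF ratio = N / df
= 762 / 65
= 762/65

762/65


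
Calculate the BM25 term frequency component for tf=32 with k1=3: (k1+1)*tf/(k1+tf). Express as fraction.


BM25 TF component = (k1+1)*tf / (k1+tf)
k1 = 3, tf = 32
Numerator = (3+1)*32 = 128
Denominator = 3 + 32 = 35
= 128/35 = 128/35

128/35


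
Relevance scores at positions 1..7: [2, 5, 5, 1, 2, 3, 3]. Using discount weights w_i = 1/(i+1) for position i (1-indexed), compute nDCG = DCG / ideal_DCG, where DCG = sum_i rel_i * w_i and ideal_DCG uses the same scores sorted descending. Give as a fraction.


Position discount weights w_i = 1/(i+1) for i=1..7:
Weights = [1/2, 1/3, 1/4, 1/5, 1/6, 1/7, 1/8]
Actual relevance: [2, 5, 5, 1, 2, 3, 3]
DCG = 2/2 + 5/3 + 5/4 + 1/5 + 2/6 + 3/7 + 3/8 = 1471/280
Ideal relevance (sorted desc): [5, 5, 3, 3, 2, 2, 1]
Ideal DCG = 5/2 + 5/3 + 3/4 + 3/5 + 2/6 + 2/7 + 1/8 = 1753/280
nDCG = DCG / ideal_DCG = 1471/280 / 1753/280 = 1471/1753

1471/1753


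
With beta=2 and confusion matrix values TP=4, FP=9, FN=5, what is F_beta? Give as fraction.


P = TP/(TP+FP) = 4/13 = 4/13
R = TP/(TP+FN) = 4/9 = 4/9
beta^2 = 2^2 = 4
(1 + beta^2) = 5
Numerator = (1+beta^2)*P*R = 80/117
Denominator = beta^2*P + R = 16/13 + 4/9 = 196/117
F_beta = 20/49

20/49


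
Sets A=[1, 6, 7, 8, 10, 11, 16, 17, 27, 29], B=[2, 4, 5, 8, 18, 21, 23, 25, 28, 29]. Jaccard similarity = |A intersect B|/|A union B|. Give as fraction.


A intersect B = [8, 29]
|A intersect B| = 2
A union B = [1, 2, 4, 5, 6, 7, 8, 10, 11, 16, 17, 18, 21, 23, 25, 27, 28, 29]
|A union B| = 18
Jaccard = 2/18 = 1/9

1/9


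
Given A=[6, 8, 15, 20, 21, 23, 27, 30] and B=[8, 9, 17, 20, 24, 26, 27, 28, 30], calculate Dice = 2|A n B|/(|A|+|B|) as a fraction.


A intersect B = [8, 20, 27, 30]
|A intersect B| = 4
|A| = 8, |B| = 9
Dice = 2*4 / (8+9)
= 8 / 17 = 8/17

8/17


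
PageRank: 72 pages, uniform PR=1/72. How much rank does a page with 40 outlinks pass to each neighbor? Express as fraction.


Initial PR = 1/72 = 1/72
Outlinks = 40
Contribution per link = PR / outlinks
= 1/72 / 40
= 1/2880

1/2880


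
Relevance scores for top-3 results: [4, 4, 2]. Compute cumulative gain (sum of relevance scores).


Cumulative Gain = sum of relevance scores
Position 1: rel=4, running sum=4
Position 2: rel=4, running sum=8
Position 3: rel=2, running sum=10
CG = 10

10


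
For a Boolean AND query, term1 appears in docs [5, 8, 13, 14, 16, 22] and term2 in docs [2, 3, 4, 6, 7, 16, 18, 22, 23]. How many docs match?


Boolean AND: find intersection of posting lists
term1 docs: [5, 8, 13, 14, 16, 22]
term2 docs: [2, 3, 4, 6, 7, 16, 18, 22, 23]
Intersection: [16, 22]
|intersection| = 2

2


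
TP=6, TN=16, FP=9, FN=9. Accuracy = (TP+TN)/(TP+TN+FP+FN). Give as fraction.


Accuracy = (TP + TN) / (TP + TN + FP + FN)
TP + TN = 6 + 16 = 22
Total = 6 + 16 + 9 + 9 = 40
Accuracy = 22 / 40 = 11/20

11/20


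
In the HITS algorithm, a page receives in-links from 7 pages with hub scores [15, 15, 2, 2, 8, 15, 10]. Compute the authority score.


Authority = sum of hub scores of in-linkers
In-link 1: hub score = 15
In-link 2: hub score = 15
In-link 3: hub score = 2
In-link 4: hub score = 2
In-link 5: hub score = 8
In-link 6: hub score = 15
In-link 7: hub score = 10
Authority = 15 + 15 + 2 + 2 + 8 + 15 + 10 = 67

67


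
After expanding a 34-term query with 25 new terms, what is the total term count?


Original terms: 34
Expansion terms: 25
Total = 34 + 25 = 59

59


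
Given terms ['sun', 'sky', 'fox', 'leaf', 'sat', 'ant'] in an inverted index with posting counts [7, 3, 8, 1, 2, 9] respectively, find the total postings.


Summing posting list sizes:
'sun': 7 postings
'sky': 3 postings
'fox': 8 postings
'leaf': 1 postings
'sat': 2 postings
'ant': 9 postings
Total = 7 + 3 + 8 + 1 + 2 + 9 = 30

30


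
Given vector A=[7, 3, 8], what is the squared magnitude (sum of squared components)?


|A|^2 = sum of squared components
A[0]^2 = 7^2 = 49
A[1]^2 = 3^2 = 9
A[2]^2 = 8^2 = 64
Sum = 49 + 9 + 64 = 122

122


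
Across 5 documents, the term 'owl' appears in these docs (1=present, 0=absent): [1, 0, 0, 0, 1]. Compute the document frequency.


Checking each document for 'owl':
Doc 1: present
Doc 2: absent
Doc 3: absent
Doc 4: absent
Doc 5: present
df = sum of presences = 1 + 0 + 0 + 0 + 1 = 2

2


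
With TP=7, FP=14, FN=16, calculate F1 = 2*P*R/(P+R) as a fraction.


F1 = 2 * P * R / (P + R)
P = TP/(TP+FP) = 7/21 = 1/3
R = TP/(TP+FN) = 7/23 = 7/23
2 * P * R = 2 * 1/3 * 7/23 = 14/69
P + R = 1/3 + 7/23 = 44/69
F1 = 14/69 / 44/69 = 7/22

7/22


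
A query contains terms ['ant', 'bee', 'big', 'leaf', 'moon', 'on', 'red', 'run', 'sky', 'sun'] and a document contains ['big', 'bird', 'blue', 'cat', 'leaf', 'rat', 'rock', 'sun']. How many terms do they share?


Query terms: ['ant', 'bee', 'big', 'leaf', 'moon', 'on', 'red', 'run', 'sky', 'sun']
Document terms: ['big', 'bird', 'blue', 'cat', 'leaf', 'rat', 'rock', 'sun']
Common terms: ['big', 'leaf', 'sun']
Overlap count = 3

3


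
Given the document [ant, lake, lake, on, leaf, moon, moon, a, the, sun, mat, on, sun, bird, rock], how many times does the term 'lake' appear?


Document has 15 words
Scanning for 'lake':
Found at positions: [1, 2]
Count = 2

2


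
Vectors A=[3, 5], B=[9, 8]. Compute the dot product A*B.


Dot product = sum of element-wise products
A[0]*B[0] = 3*9 = 27
A[1]*B[1] = 5*8 = 40
Sum = 27 + 40 = 67

67


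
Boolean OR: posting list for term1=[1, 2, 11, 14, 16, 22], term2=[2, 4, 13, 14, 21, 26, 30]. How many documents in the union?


Boolean OR: find union of posting lists
term1 docs: [1, 2, 11, 14, 16, 22]
term2 docs: [2, 4, 13, 14, 21, 26, 30]
Union: [1, 2, 4, 11, 13, 14, 16, 21, 22, 26, 30]
|union| = 11

11


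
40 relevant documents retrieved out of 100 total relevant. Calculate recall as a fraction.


Recall = retrieved_relevant / total_relevant
= 40 / 100
= 40 / (40 + 60)
= 2/5

2/5


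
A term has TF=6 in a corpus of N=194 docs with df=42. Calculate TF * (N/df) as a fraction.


TF * (N/df)
= 6 * (194/42)
= 6 * 97/21
= 194/7

194/7


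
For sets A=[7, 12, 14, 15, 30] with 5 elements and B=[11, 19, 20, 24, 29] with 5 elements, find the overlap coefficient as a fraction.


A intersect B = []
|A intersect B| = 0
min(|A|, |B|) = min(5, 5) = 5
Overlap = 0 / 5 = 0

0


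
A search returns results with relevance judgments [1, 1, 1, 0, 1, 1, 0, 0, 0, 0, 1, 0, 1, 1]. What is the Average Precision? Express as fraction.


Computing P@k for each relevant position:
Position 1: relevant, P@1 = 1/1 = 1
Position 2: relevant, P@2 = 2/2 = 1
Position 3: relevant, P@3 = 3/3 = 1
Position 4: not relevant
Position 5: relevant, P@5 = 4/5 = 4/5
Position 6: relevant, P@6 = 5/6 = 5/6
Position 7: not relevant
Position 8: not relevant
Position 9: not relevant
Position 10: not relevant
Position 11: relevant, P@11 = 6/11 = 6/11
Position 12: not relevant
Position 13: relevant, P@13 = 7/13 = 7/13
Position 14: relevant, P@14 = 8/14 = 4/7
Sum of P@k = 1 + 1 + 1 + 4/5 + 5/6 + 6/11 + 7/13 + 4/7 = 188849/30030
AP = 188849/30030 / 8 = 188849/240240

188849/240240


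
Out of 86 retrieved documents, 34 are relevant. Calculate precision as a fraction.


Precision = relevant_retrieved / total_retrieved
= 34 / 86
= 34 / (34 + 52)
= 17/43

17/43


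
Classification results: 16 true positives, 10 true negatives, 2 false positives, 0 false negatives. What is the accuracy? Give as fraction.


Accuracy = (TP + TN) / (TP + TN + FP + FN)
TP + TN = 16 + 10 = 26
Total = 16 + 10 + 2 + 0 = 28
Accuracy = 26 / 28 = 13/14

13/14


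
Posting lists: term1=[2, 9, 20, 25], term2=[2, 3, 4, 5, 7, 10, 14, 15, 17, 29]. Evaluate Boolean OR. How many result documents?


Boolean OR: find union of posting lists
term1 docs: [2, 9, 20, 25]
term2 docs: [2, 3, 4, 5, 7, 10, 14, 15, 17, 29]
Union: [2, 3, 4, 5, 7, 9, 10, 14, 15, 17, 20, 25, 29]
|union| = 13

13


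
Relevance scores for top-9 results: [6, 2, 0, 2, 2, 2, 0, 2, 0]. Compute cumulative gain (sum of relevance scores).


Cumulative Gain = sum of relevance scores
Position 1: rel=6, running sum=6
Position 2: rel=2, running sum=8
Position 3: rel=0, running sum=8
Position 4: rel=2, running sum=10
Position 5: rel=2, running sum=12
Position 6: rel=2, running sum=14
Position 7: rel=0, running sum=14
Position 8: rel=2, running sum=16
Position 9: rel=0, running sum=16
CG = 16

16


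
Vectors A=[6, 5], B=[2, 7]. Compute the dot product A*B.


Dot product = sum of element-wise products
A[0]*B[0] = 6*2 = 12
A[1]*B[1] = 5*7 = 35
Sum = 12 + 35 = 47

47


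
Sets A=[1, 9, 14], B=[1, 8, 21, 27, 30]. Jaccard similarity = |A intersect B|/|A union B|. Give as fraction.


A intersect B = [1]
|A intersect B| = 1
A union B = [1, 8, 9, 14, 21, 27, 30]
|A union B| = 7
Jaccard = 1/7 = 1/7

1/7


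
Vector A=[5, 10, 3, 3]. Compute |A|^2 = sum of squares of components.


|A|^2 = sum of squared components
A[0]^2 = 5^2 = 25
A[1]^2 = 10^2 = 100
A[2]^2 = 3^2 = 9
A[3]^2 = 3^2 = 9
Sum = 25 + 100 + 9 + 9 = 143

143


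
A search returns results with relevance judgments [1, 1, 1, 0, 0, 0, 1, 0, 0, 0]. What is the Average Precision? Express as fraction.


Computing P@k for each relevant position:
Position 1: relevant, P@1 = 1/1 = 1
Position 2: relevant, P@2 = 2/2 = 1
Position 3: relevant, P@3 = 3/3 = 1
Position 4: not relevant
Position 5: not relevant
Position 6: not relevant
Position 7: relevant, P@7 = 4/7 = 4/7
Position 8: not relevant
Position 9: not relevant
Position 10: not relevant
Sum of P@k = 1 + 1 + 1 + 4/7 = 25/7
AP = 25/7 / 4 = 25/28

25/28


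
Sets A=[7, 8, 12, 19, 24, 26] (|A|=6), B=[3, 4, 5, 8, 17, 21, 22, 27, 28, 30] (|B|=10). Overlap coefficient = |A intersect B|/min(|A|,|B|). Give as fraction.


A intersect B = [8]
|A intersect B| = 1
min(|A|, |B|) = min(6, 10) = 6
Overlap = 1 / 6 = 1/6

1/6


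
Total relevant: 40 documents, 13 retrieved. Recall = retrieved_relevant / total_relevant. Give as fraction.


Recall = retrieved_relevant / total_relevant
= 13 / 40
= 13 / (13 + 27)
= 13/40

13/40


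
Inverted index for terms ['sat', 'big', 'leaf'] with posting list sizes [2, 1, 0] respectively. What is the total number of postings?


Summing posting list sizes:
'sat': 2 postings
'big': 1 postings
'leaf': 0 postings
Total = 2 + 1 + 0 = 3

3


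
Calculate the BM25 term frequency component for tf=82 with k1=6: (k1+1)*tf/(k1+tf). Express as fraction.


BM25 TF component = (k1+1)*tf / (k1+tf)
k1 = 6, tf = 82
Numerator = (6+1)*82 = 574
Denominator = 6 + 82 = 88
= 574/88 = 287/44

287/44


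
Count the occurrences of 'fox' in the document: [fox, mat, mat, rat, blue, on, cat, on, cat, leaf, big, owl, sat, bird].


Document has 14 words
Scanning for 'fox':
Found at positions: [0]
Count = 1

1


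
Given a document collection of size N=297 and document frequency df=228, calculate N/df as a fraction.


IDF ratio = N / df
= 297 / 228
= 99/76

99/76


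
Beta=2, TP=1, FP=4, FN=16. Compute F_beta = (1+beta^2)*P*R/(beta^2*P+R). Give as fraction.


P = TP/(TP+FP) = 1/5 = 1/5
R = TP/(TP+FN) = 1/17 = 1/17
beta^2 = 2^2 = 4
(1 + beta^2) = 5
Numerator = (1+beta^2)*P*R = 1/17
Denominator = beta^2*P + R = 4/5 + 1/17 = 73/85
F_beta = 5/73

5/73


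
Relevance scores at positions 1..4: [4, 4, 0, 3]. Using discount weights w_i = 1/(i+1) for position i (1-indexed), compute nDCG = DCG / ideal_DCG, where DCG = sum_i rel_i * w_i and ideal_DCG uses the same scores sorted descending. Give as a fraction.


Position discount weights w_i = 1/(i+1) for i=1..4:
Weights = [1/2, 1/3, 1/4, 1/5]
Actual relevance: [4, 4, 0, 3]
DCG = 4/2 + 4/3 + 0/4 + 3/5 = 59/15
Ideal relevance (sorted desc): [4, 4, 3, 0]
Ideal DCG = 4/2 + 4/3 + 3/4 + 0/5 = 49/12
nDCG = DCG / ideal_DCG = 59/15 / 49/12 = 236/245

236/245


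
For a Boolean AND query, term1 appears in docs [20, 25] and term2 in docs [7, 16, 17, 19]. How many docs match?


Boolean AND: find intersection of posting lists
term1 docs: [20, 25]
term2 docs: [7, 16, 17, 19]
Intersection: []
|intersection| = 0

0


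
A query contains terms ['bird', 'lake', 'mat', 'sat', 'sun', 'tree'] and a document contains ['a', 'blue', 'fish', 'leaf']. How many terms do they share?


Query terms: ['bird', 'lake', 'mat', 'sat', 'sun', 'tree']
Document terms: ['a', 'blue', 'fish', 'leaf']
Common terms: []
Overlap count = 0

0


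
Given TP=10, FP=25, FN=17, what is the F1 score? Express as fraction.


F1 = 2 * P * R / (P + R)
P = TP/(TP+FP) = 10/35 = 2/7
R = TP/(TP+FN) = 10/27 = 10/27
2 * P * R = 2 * 2/7 * 10/27 = 40/189
P + R = 2/7 + 10/27 = 124/189
F1 = 40/189 / 124/189 = 10/31

10/31


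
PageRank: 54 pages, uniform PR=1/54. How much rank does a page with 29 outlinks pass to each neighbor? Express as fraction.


Initial PR = 1/54 = 1/54
Outlinks = 29
Contribution per link = PR / outlinks
= 1/54 / 29
= 1/1566

1/1566


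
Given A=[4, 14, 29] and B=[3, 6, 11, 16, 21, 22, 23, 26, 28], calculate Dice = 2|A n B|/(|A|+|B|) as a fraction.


A intersect B = []
|A intersect B| = 0
|A| = 3, |B| = 9
Dice = 2*0 / (3+9)
= 0 / 12 = 0

0


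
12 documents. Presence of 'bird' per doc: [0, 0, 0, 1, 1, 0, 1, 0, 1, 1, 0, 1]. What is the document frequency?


Checking each document for 'bird':
Doc 1: absent
Doc 2: absent
Doc 3: absent
Doc 4: present
Doc 5: present
Doc 6: absent
Doc 7: present
Doc 8: absent
Doc 9: present
Doc 10: present
Doc 11: absent
Doc 12: present
df = sum of presences = 0 + 0 + 0 + 1 + 1 + 0 + 1 + 0 + 1 + 1 + 0 + 1 = 6

6


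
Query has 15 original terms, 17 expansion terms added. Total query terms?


Original terms: 15
Expansion terms: 17
Total = 15 + 17 = 32

32


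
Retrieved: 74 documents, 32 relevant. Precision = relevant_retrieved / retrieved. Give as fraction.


Precision = relevant_retrieved / total_retrieved
= 32 / 74
= 32 / (32 + 42)
= 16/37

16/37


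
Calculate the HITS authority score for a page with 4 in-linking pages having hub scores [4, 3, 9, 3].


Authority = sum of hub scores of in-linkers
In-link 1: hub score = 4
In-link 2: hub score = 3
In-link 3: hub score = 9
In-link 4: hub score = 3
Authority = 4 + 3 + 9 + 3 = 19

19


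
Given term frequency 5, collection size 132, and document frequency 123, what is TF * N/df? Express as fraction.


TF * (N/df)
= 5 * (132/123)
= 5 * 44/41
= 220/41

220/41


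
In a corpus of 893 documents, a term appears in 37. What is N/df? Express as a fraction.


IDF ratio = N / df
= 893 / 37
= 893/37

893/37


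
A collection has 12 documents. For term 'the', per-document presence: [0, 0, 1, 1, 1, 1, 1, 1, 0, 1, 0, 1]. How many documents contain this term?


Checking each document for 'the':
Doc 1: absent
Doc 2: absent
Doc 3: present
Doc 4: present
Doc 5: present
Doc 6: present
Doc 7: present
Doc 8: present
Doc 9: absent
Doc 10: present
Doc 11: absent
Doc 12: present
df = sum of presences = 0 + 0 + 1 + 1 + 1 + 1 + 1 + 1 + 0 + 1 + 0 + 1 = 8

8


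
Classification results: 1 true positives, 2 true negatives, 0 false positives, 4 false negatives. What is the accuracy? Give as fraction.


Accuracy = (TP + TN) / (TP + TN + FP + FN)
TP + TN = 1 + 2 = 3
Total = 1 + 2 + 0 + 4 = 7
Accuracy = 3 / 7 = 3/7

3/7


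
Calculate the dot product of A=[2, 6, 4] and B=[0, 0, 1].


Dot product = sum of element-wise products
A[0]*B[0] = 2*0 = 0
A[1]*B[1] = 6*0 = 0
A[2]*B[2] = 4*1 = 4
Sum = 0 + 0 + 4 = 4

4


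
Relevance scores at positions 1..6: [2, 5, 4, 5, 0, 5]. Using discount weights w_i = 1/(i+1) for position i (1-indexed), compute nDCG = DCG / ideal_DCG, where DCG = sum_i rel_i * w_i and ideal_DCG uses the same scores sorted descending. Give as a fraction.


Position discount weights w_i = 1/(i+1) for i=1..6:
Weights = [1/2, 1/3, 1/4, 1/5, 1/6, 1/7]
Actual relevance: [2, 5, 4, 5, 0, 5]
DCG = 2/2 + 5/3 + 4/4 + 5/5 + 0/6 + 5/7 = 113/21
Ideal relevance (sorted desc): [5, 5, 5, 4, 2, 0]
Ideal DCG = 5/2 + 5/3 + 5/4 + 4/5 + 2/6 + 0/7 = 131/20
nDCG = DCG / ideal_DCG = 113/21 / 131/20 = 2260/2751

2260/2751


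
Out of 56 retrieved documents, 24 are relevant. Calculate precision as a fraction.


Precision = relevant_retrieved / total_retrieved
= 24 / 56
= 24 / (24 + 32)
= 3/7

3/7


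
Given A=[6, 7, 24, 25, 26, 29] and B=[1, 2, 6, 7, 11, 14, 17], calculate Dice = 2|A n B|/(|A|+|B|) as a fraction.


A intersect B = [6, 7]
|A intersect B| = 2
|A| = 6, |B| = 7
Dice = 2*2 / (6+7)
= 4 / 13 = 4/13

4/13


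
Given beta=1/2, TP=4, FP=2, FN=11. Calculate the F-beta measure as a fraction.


P = TP/(TP+FP) = 4/6 = 2/3
R = TP/(TP+FN) = 4/15 = 4/15
beta^2 = 1/2^2 = 1/4
(1 + beta^2) = 5/4
Numerator = (1+beta^2)*P*R = 2/9
Denominator = beta^2*P + R = 1/6 + 4/15 = 13/30
F_beta = 20/39

20/39


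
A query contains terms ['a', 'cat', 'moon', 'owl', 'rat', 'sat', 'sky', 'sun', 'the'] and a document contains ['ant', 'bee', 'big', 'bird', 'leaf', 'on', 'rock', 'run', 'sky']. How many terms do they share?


Query terms: ['a', 'cat', 'moon', 'owl', 'rat', 'sat', 'sky', 'sun', 'the']
Document terms: ['ant', 'bee', 'big', 'bird', 'leaf', 'on', 'rock', 'run', 'sky']
Common terms: ['sky']
Overlap count = 1

1


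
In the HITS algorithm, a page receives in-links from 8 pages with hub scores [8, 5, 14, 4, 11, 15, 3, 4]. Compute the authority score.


Authority = sum of hub scores of in-linkers
In-link 1: hub score = 8
In-link 2: hub score = 5
In-link 3: hub score = 14
In-link 4: hub score = 4
In-link 5: hub score = 11
In-link 6: hub score = 15
In-link 7: hub score = 3
In-link 8: hub score = 4
Authority = 8 + 5 + 14 + 4 + 11 + 15 + 3 + 4 = 64

64


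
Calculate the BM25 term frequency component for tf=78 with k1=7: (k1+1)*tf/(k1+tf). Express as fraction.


BM25 TF component = (k1+1)*tf / (k1+tf)
k1 = 7, tf = 78
Numerator = (7+1)*78 = 624
Denominator = 7 + 78 = 85
= 624/85 = 624/85

624/85


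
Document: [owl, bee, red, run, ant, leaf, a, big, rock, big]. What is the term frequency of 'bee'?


Document has 10 words
Scanning for 'bee':
Found at positions: [1]
Count = 1

1


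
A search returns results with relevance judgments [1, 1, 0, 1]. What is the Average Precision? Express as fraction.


Computing P@k for each relevant position:
Position 1: relevant, P@1 = 1/1 = 1
Position 2: relevant, P@2 = 2/2 = 1
Position 3: not relevant
Position 4: relevant, P@4 = 3/4 = 3/4
Sum of P@k = 1 + 1 + 3/4 = 11/4
AP = 11/4 / 3 = 11/12

11/12


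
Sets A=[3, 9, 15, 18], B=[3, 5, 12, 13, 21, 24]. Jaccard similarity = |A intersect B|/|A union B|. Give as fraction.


A intersect B = [3]
|A intersect B| = 1
A union B = [3, 5, 9, 12, 13, 15, 18, 21, 24]
|A union B| = 9
Jaccard = 1/9 = 1/9

1/9


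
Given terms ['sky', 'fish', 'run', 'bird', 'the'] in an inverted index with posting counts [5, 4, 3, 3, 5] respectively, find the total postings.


Summing posting list sizes:
'sky': 5 postings
'fish': 4 postings
'run': 3 postings
'bird': 3 postings
'the': 5 postings
Total = 5 + 4 + 3 + 3 + 5 = 20

20


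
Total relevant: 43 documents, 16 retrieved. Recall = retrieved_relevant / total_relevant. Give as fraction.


Recall = retrieved_relevant / total_relevant
= 16 / 43
= 16 / (16 + 27)
= 16/43

16/43


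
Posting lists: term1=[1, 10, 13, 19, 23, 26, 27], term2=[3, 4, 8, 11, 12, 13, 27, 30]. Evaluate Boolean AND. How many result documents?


Boolean AND: find intersection of posting lists
term1 docs: [1, 10, 13, 19, 23, 26, 27]
term2 docs: [3, 4, 8, 11, 12, 13, 27, 30]
Intersection: [13, 27]
|intersection| = 2

2


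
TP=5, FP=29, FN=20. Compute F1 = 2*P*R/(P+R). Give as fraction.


F1 = 2 * P * R / (P + R)
P = TP/(TP+FP) = 5/34 = 5/34
R = TP/(TP+FN) = 5/25 = 1/5
2 * P * R = 2 * 5/34 * 1/5 = 1/17
P + R = 5/34 + 1/5 = 59/170
F1 = 1/17 / 59/170 = 10/59

10/59


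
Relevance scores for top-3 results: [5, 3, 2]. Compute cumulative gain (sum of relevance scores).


Cumulative Gain = sum of relevance scores
Position 1: rel=5, running sum=5
Position 2: rel=3, running sum=8
Position 3: rel=2, running sum=10
CG = 10

10


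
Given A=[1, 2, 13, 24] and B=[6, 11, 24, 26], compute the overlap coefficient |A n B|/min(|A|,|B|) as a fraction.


A intersect B = [24]
|A intersect B| = 1
min(|A|, |B|) = min(4, 4) = 4
Overlap = 1 / 4 = 1/4

1/4


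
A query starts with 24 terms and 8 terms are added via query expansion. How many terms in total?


Original terms: 24
Expansion terms: 8
Total = 24 + 8 = 32

32


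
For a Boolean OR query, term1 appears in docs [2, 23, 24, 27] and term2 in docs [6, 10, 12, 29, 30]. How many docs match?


Boolean OR: find union of posting lists
term1 docs: [2, 23, 24, 27]
term2 docs: [6, 10, 12, 29, 30]
Union: [2, 6, 10, 12, 23, 24, 27, 29, 30]
|union| = 9

9


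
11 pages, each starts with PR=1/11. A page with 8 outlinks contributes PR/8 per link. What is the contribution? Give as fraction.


Initial PR = 1/11 = 1/11
Outlinks = 8
Contribution per link = PR / outlinks
= 1/11 / 8
= 1/88

1/88


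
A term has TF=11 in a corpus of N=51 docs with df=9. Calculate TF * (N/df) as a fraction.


TF * (N/df)
= 11 * (51/9)
= 11 * 17/3
= 187/3

187/3


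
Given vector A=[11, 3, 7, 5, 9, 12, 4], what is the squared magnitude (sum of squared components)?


|A|^2 = sum of squared components
A[0]^2 = 11^2 = 121
A[1]^2 = 3^2 = 9
A[2]^2 = 7^2 = 49
A[3]^2 = 5^2 = 25
A[4]^2 = 9^2 = 81
A[5]^2 = 12^2 = 144
A[6]^2 = 4^2 = 16
Sum = 121 + 9 + 49 + 25 + 81 + 144 + 16 = 445

445


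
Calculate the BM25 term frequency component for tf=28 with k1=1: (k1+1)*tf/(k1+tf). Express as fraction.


BM25 TF component = (k1+1)*tf / (k1+tf)
k1 = 1, tf = 28
Numerator = (1+1)*28 = 56
Denominator = 1 + 28 = 29
= 56/29 = 56/29

56/29


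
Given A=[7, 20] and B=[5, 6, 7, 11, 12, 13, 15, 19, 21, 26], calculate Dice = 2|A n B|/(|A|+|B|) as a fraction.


A intersect B = [7]
|A intersect B| = 1
|A| = 2, |B| = 10
Dice = 2*1 / (2+10)
= 2 / 12 = 1/6

1/6


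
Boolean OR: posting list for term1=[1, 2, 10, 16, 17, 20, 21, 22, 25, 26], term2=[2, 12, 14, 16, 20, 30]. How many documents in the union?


Boolean OR: find union of posting lists
term1 docs: [1, 2, 10, 16, 17, 20, 21, 22, 25, 26]
term2 docs: [2, 12, 14, 16, 20, 30]
Union: [1, 2, 10, 12, 14, 16, 17, 20, 21, 22, 25, 26, 30]
|union| = 13

13


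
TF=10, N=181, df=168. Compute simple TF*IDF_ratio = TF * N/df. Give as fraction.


TF * (N/df)
= 10 * (181/168)
= 10 * 181/168
= 905/84

905/84


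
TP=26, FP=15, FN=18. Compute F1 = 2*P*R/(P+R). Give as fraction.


F1 = 2 * P * R / (P + R)
P = TP/(TP+FP) = 26/41 = 26/41
R = TP/(TP+FN) = 26/44 = 13/22
2 * P * R = 2 * 26/41 * 13/22 = 338/451
P + R = 26/41 + 13/22 = 1105/902
F1 = 338/451 / 1105/902 = 52/85

52/85


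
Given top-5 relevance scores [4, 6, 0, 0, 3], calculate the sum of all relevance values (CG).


Cumulative Gain = sum of relevance scores
Position 1: rel=4, running sum=4
Position 2: rel=6, running sum=10
Position 3: rel=0, running sum=10
Position 4: rel=0, running sum=10
Position 5: rel=3, running sum=13
CG = 13

13


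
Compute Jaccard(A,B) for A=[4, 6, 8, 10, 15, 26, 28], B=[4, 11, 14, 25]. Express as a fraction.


A intersect B = [4]
|A intersect B| = 1
A union B = [4, 6, 8, 10, 11, 14, 15, 25, 26, 28]
|A union B| = 10
Jaccard = 1/10 = 1/10

1/10


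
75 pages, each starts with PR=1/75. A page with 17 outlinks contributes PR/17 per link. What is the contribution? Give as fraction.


Initial PR = 1/75 = 1/75
Outlinks = 17
Contribution per link = PR / outlinks
= 1/75 / 17
= 1/1275

1/1275


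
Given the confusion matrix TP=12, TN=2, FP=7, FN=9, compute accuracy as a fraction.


Accuracy = (TP + TN) / (TP + TN + FP + FN)
TP + TN = 12 + 2 = 14
Total = 12 + 2 + 7 + 9 = 30
Accuracy = 14 / 30 = 7/15

7/15


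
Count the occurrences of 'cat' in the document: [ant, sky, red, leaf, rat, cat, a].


Document has 7 words
Scanning for 'cat':
Found at positions: [5]
Count = 1

1


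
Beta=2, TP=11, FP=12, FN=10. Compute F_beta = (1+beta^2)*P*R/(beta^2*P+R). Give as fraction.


P = TP/(TP+FP) = 11/23 = 11/23
R = TP/(TP+FN) = 11/21 = 11/21
beta^2 = 2^2 = 4
(1 + beta^2) = 5
Numerator = (1+beta^2)*P*R = 605/483
Denominator = beta^2*P + R = 44/23 + 11/21 = 1177/483
F_beta = 55/107

55/107


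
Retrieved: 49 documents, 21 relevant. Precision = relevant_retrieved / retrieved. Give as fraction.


Precision = relevant_retrieved / total_retrieved
= 21 / 49
= 21 / (21 + 28)
= 3/7

3/7


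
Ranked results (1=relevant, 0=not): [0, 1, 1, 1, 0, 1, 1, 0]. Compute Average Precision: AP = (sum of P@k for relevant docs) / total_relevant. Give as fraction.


Computing P@k for each relevant position:
Position 1: not relevant
Position 2: relevant, P@2 = 1/2 = 1/2
Position 3: relevant, P@3 = 2/3 = 2/3
Position 4: relevant, P@4 = 3/4 = 3/4
Position 5: not relevant
Position 6: relevant, P@6 = 4/6 = 2/3
Position 7: relevant, P@7 = 5/7 = 5/7
Position 8: not relevant
Sum of P@k = 1/2 + 2/3 + 3/4 + 2/3 + 5/7 = 277/84
AP = 277/84 / 5 = 277/420

277/420


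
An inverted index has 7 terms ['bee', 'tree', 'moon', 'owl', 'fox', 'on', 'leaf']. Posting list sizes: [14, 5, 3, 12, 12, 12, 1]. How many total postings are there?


Summing posting list sizes:
'bee': 14 postings
'tree': 5 postings
'moon': 3 postings
'owl': 12 postings
'fox': 12 postings
'on': 12 postings
'leaf': 1 postings
Total = 14 + 5 + 3 + 12 + 12 + 12 + 1 = 59

59


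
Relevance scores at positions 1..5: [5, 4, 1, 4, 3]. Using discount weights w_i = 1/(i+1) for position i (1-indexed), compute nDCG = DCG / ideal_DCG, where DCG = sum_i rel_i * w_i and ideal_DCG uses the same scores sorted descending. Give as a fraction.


Position discount weights w_i = 1/(i+1) for i=1..5:
Weights = [1/2, 1/3, 1/4, 1/5, 1/6]
Actual relevance: [5, 4, 1, 4, 3]
DCG = 5/2 + 4/3 + 1/4 + 4/5 + 3/6 = 323/60
Ideal relevance (sorted desc): [5, 4, 4, 3, 1]
Ideal DCG = 5/2 + 4/3 + 4/4 + 3/5 + 1/6 = 28/5
nDCG = DCG / ideal_DCG = 323/60 / 28/5 = 323/336

323/336


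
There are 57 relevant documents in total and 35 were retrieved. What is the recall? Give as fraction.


Recall = retrieved_relevant / total_relevant
= 35 / 57
= 35 / (35 + 22)
= 35/57

35/57


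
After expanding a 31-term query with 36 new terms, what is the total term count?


Original terms: 31
Expansion terms: 36
Total = 31 + 36 = 67

67


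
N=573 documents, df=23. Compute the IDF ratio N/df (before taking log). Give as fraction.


IDF ratio = N / df
= 573 / 23
= 573/23

573/23


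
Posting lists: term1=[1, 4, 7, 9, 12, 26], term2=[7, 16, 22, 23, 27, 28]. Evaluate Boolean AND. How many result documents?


Boolean AND: find intersection of posting lists
term1 docs: [1, 4, 7, 9, 12, 26]
term2 docs: [7, 16, 22, 23, 27, 28]
Intersection: [7]
|intersection| = 1

1


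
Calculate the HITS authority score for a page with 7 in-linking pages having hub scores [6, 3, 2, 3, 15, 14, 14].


Authority = sum of hub scores of in-linkers
In-link 1: hub score = 6
In-link 2: hub score = 3
In-link 3: hub score = 2
In-link 4: hub score = 3
In-link 5: hub score = 15
In-link 6: hub score = 14
In-link 7: hub score = 14
Authority = 6 + 3 + 2 + 3 + 15 + 14 + 14 = 57

57


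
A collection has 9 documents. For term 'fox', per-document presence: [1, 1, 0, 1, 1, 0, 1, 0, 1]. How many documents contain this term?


Checking each document for 'fox':
Doc 1: present
Doc 2: present
Doc 3: absent
Doc 4: present
Doc 5: present
Doc 6: absent
Doc 7: present
Doc 8: absent
Doc 9: present
df = sum of presences = 1 + 1 + 0 + 1 + 1 + 0 + 1 + 0 + 1 = 6

6


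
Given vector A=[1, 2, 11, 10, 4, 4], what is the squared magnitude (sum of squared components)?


|A|^2 = sum of squared components
A[0]^2 = 1^2 = 1
A[1]^2 = 2^2 = 4
A[2]^2 = 11^2 = 121
A[3]^2 = 10^2 = 100
A[4]^2 = 4^2 = 16
A[5]^2 = 4^2 = 16
Sum = 1 + 4 + 121 + 100 + 16 + 16 = 258

258


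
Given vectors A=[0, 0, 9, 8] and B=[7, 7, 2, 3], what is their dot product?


Dot product = sum of element-wise products
A[0]*B[0] = 0*7 = 0
A[1]*B[1] = 0*7 = 0
A[2]*B[2] = 9*2 = 18
A[3]*B[3] = 8*3 = 24
Sum = 0 + 0 + 18 + 24 = 42

42


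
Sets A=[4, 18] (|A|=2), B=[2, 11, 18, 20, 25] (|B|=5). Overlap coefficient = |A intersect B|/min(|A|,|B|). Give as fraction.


A intersect B = [18]
|A intersect B| = 1
min(|A|, |B|) = min(2, 5) = 2
Overlap = 1 / 2 = 1/2

1/2


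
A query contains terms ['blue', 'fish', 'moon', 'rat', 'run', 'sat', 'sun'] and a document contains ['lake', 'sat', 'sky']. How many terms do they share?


Query terms: ['blue', 'fish', 'moon', 'rat', 'run', 'sat', 'sun']
Document terms: ['lake', 'sat', 'sky']
Common terms: ['sat']
Overlap count = 1

1


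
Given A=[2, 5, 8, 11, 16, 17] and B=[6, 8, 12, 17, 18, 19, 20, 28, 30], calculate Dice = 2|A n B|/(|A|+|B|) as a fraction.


A intersect B = [8, 17]
|A intersect B| = 2
|A| = 6, |B| = 9
Dice = 2*2 / (6+9)
= 4 / 15 = 4/15

4/15


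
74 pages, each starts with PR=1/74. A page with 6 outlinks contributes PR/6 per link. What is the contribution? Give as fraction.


Initial PR = 1/74 = 1/74
Outlinks = 6
Contribution per link = PR / outlinks
= 1/74 / 6
= 1/444

1/444


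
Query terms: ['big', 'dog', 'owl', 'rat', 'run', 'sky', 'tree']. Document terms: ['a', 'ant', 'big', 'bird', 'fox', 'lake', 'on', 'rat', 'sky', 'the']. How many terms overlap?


Query terms: ['big', 'dog', 'owl', 'rat', 'run', 'sky', 'tree']
Document terms: ['a', 'ant', 'big', 'bird', 'fox', 'lake', 'on', 'rat', 'sky', 'the']
Common terms: ['big', 'rat', 'sky']
Overlap count = 3

3


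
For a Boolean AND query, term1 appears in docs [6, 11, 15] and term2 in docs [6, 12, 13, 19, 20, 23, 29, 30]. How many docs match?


Boolean AND: find intersection of posting lists
term1 docs: [6, 11, 15]
term2 docs: [6, 12, 13, 19, 20, 23, 29, 30]
Intersection: [6]
|intersection| = 1

1


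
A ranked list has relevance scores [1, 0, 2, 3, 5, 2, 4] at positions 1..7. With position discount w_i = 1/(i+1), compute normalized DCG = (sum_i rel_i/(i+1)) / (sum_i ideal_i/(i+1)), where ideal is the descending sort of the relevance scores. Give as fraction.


Position discount weights w_i = 1/(i+1) for i=1..7:
Weights = [1/2, 1/3, 1/4, 1/5, 1/6, 1/7, 1/8]
Actual relevance: [1, 0, 2, 3, 5, 2, 4]
DCG = 1/2 + 0/3 + 2/4 + 3/5 + 5/6 + 2/7 + 4/8 = 338/105
Ideal relevance (sorted desc): [5, 4, 3, 2, 2, 1, 0]
Ideal DCG = 5/2 + 4/3 + 3/4 + 2/5 + 2/6 + 1/7 + 0/8 = 2293/420
nDCG = DCG / ideal_DCG = 338/105 / 2293/420 = 1352/2293

1352/2293


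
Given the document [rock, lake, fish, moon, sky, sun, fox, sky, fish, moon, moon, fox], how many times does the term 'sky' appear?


Document has 12 words
Scanning for 'sky':
Found at positions: [4, 7]
Count = 2

2


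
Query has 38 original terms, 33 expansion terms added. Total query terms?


Original terms: 38
Expansion terms: 33
Total = 38 + 33 = 71

71


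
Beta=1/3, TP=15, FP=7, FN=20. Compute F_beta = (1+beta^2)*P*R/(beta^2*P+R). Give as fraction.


P = TP/(TP+FP) = 15/22 = 15/22
R = TP/(TP+FN) = 15/35 = 3/7
beta^2 = 1/3^2 = 1/9
(1 + beta^2) = 10/9
Numerator = (1+beta^2)*P*R = 25/77
Denominator = beta^2*P + R = 5/66 + 3/7 = 233/462
F_beta = 150/233

150/233


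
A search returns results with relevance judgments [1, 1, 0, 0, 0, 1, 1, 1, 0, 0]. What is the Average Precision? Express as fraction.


Computing P@k for each relevant position:
Position 1: relevant, P@1 = 1/1 = 1
Position 2: relevant, P@2 = 2/2 = 1
Position 3: not relevant
Position 4: not relevant
Position 5: not relevant
Position 6: relevant, P@6 = 3/6 = 1/2
Position 7: relevant, P@7 = 4/7 = 4/7
Position 8: relevant, P@8 = 5/8 = 5/8
Position 9: not relevant
Position 10: not relevant
Sum of P@k = 1 + 1 + 1/2 + 4/7 + 5/8 = 207/56
AP = 207/56 / 5 = 207/280

207/280


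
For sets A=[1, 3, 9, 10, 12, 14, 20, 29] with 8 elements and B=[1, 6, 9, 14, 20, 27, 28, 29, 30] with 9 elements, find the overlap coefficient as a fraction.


A intersect B = [1, 9, 14, 20, 29]
|A intersect B| = 5
min(|A|, |B|) = min(8, 9) = 8
Overlap = 5 / 8 = 5/8

5/8


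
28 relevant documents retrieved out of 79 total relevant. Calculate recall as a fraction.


Recall = retrieved_relevant / total_relevant
= 28 / 79
= 28 / (28 + 51)
= 28/79

28/79


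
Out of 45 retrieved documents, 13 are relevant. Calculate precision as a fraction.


Precision = relevant_retrieved / total_retrieved
= 13 / 45
= 13 / (13 + 32)
= 13/45

13/45


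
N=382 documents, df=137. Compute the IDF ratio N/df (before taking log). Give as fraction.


IDF ratio = N / df
= 382 / 137
= 382/137

382/137


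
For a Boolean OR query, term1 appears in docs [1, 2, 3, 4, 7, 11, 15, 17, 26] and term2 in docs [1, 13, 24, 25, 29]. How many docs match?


Boolean OR: find union of posting lists
term1 docs: [1, 2, 3, 4, 7, 11, 15, 17, 26]
term2 docs: [1, 13, 24, 25, 29]
Union: [1, 2, 3, 4, 7, 11, 13, 15, 17, 24, 25, 26, 29]
|union| = 13

13


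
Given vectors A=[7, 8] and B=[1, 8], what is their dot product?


Dot product = sum of element-wise products
A[0]*B[0] = 7*1 = 7
A[1]*B[1] = 8*8 = 64
Sum = 7 + 64 = 71

71


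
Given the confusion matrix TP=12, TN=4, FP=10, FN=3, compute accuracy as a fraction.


Accuracy = (TP + TN) / (TP + TN + FP + FN)
TP + TN = 12 + 4 = 16
Total = 12 + 4 + 10 + 3 = 29
Accuracy = 16 / 29 = 16/29

16/29


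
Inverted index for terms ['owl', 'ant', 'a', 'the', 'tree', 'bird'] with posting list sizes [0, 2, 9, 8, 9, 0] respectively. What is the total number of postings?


Summing posting list sizes:
'owl': 0 postings
'ant': 2 postings
'a': 9 postings
'the': 8 postings
'tree': 9 postings
'bird': 0 postings
Total = 0 + 2 + 9 + 8 + 9 + 0 = 28

28


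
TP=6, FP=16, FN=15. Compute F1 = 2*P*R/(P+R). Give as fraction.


F1 = 2 * P * R / (P + R)
P = TP/(TP+FP) = 6/22 = 3/11
R = TP/(TP+FN) = 6/21 = 2/7
2 * P * R = 2 * 3/11 * 2/7 = 12/77
P + R = 3/11 + 2/7 = 43/77
F1 = 12/77 / 43/77 = 12/43

12/43


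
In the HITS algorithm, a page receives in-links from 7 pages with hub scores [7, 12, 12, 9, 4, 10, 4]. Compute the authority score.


Authority = sum of hub scores of in-linkers
In-link 1: hub score = 7
In-link 2: hub score = 12
In-link 3: hub score = 12
In-link 4: hub score = 9
In-link 5: hub score = 4
In-link 6: hub score = 10
In-link 7: hub score = 4
Authority = 7 + 12 + 12 + 9 + 4 + 10 + 4 = 58

58


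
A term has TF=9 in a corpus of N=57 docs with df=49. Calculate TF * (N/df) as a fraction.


TF * (N/df)
= 9 * (57/49)
= 9 * 57/49
= 513/49

513/49


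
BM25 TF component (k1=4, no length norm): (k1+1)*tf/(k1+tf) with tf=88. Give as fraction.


BM25 TF component = (k1+1)*tf / (k1+tf)
k1 = 4, tf = 88
Numerator = (4+1)*88 = 440
Denominator = 4 + 88 = 92
= 440/92 = 110/23

110/23


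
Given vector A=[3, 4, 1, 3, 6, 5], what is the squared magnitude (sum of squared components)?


|A|^2 = sum of squared components
A[0]^2 = 3^2 = 9
A[1]^2 = 4^2 = 16
A[2]^2 = 1^2 = 1
A[3]^2 = 3^2 = 9
A[4]^2 = 6^2 = 36
A[5]^2 = 5^2 = 25
Sum = 9 + 16 + 1 + 9 + 36 + 25 = 96

96


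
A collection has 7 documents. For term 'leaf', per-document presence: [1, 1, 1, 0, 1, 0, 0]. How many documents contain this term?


Checking each document for 'leaf':
Doc 1: present
Doc 2: present
Doc 3: present
Doc 4: absent
Doc 5: present
Doc 6: absent
Doc 7: absent
df = sum of presences = 1 + 1 + 1 + 0 + 1 + 0 + 0 = 4

4


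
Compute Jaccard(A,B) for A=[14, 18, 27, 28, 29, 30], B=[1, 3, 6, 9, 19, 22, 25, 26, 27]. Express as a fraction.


A intersect B = [27]
|A intersect B| = 1
A union B = [1, 3, 6, 9, 14, 18, 19, 22, 25, 26, 27, 28, 29, 30]
|A union B| = 14
Jaccard = 1/14 = 1/14

1/14


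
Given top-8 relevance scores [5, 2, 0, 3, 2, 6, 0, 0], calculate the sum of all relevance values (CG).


Cumulative Gain = sum of relevance scores
Position 1: rel=5, running sum=5
Position 2: rel=2, running sum=7
Position 3: rel=0, running sum=7
Position 4: rel=3, running sum=10
Position 5: rel=2, running sum=12
Position 6: rel=6, running sum=18
Position 7: rel=0, running sum=18
Position 8: rel=0, running sum=18
CG = 18

18


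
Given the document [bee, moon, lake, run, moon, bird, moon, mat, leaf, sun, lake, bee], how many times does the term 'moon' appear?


Document has 12 words
Scanning for 'moon':
Found at positions: [1, 4, 6]
Count = 3

3


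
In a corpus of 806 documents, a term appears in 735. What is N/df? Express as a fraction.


IDF ratio = N / df
= 806 / 735
= 806/735

806/735


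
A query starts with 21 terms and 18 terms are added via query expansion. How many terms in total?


Original terms: 21
Expansion terms: 18
Total = 21 + 18 = 39

39


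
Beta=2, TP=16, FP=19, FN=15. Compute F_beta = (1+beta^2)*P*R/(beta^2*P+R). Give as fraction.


P = TP/(TP+FP) = 16/35 = 16/35
R = TP/(TP+FN) = 16/31 = 16/31
beta^2 = 2^2 = 4
(1 + beta^2) = 5
Numerator = (1+beta^2)*P*R = 256/217
Denominator = beta^2*P + R = 64/35 + 16/31 = 2544/1085
F_beta = 80/159

80/159


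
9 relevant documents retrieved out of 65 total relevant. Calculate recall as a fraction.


Recall = retrieved_relevant / total_relevant
= 9 / 65
= 9 / (9 + 56)
= 9/65

9/65


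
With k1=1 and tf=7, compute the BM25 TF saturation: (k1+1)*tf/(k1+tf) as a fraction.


BM25 TF component = (k1+1)*tf / (k1+tf)
k1 = 1, tf = 7
Numerator = (1+1)*7 = 14
Denominator = 1 + 7 = 8
= 14/8 = 7/4

7/4


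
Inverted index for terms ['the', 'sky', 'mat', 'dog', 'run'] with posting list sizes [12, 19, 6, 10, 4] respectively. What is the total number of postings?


Summing posting list sizes:
'the': 12 postings
'sky': 19 postings
'mat': 6 postings
'dog': 10 postings
'run': 4 postings
Total = 12 + 19 + 6 + 10 + 4 = 51

51


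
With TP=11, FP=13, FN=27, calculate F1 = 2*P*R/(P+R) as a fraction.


F1 = 2 * P * R / (P + R)
P = TP/(TP+FP) = 11/24 = 11/24
R = TP/(TP+FN) = 11/38 = 11/38
2 * P * R = 2 * 11/24 * 11/38 = 121/456
P + R = 11/24 + 11/38 = 341/456
F1 = 121/456 / 341/456 = 11/31

11/31


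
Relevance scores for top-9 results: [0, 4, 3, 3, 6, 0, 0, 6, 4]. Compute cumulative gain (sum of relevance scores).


Cumulative Gain = sum of relevance scores
Position 1: rel=0, running sum=0
Position 2: rel=4, running sum=4
Position 3: rel=3, running sum=7
Position 4: rel=3, running sum=10
Position 5: rel=6, running sum=16
Position 6: rel=0, running sum=16
Position 7: rel=0, running sum=16
Position 8: rel=6, running sum=22
Position 9: rel=4, running sum=26
CG = 26

26


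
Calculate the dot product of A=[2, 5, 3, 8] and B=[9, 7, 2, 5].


Dot product = sum of element-wise products
A[0]*B[0] = 2*9 = 18
A[1]*B[1] = 5*7 = 35
A[2]*B[2] = 3*2 = 6
A[3]*B[3] = 8*5 = 40
Sum = 18 + 35 + 6 + 40 = 99

99


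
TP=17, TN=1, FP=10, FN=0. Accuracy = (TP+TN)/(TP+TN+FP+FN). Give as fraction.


Accuracy = (TP + TN) / (TP + TN + FP + FN)
TP + TN = 17 + 1 = 18
Total = 17 + 1 + 10 + 0 = 28
Accuracy = 18 / 28 = 9/14

9/14


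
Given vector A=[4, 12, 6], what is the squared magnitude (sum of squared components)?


|A|^2 = sum of squared components
A[0]^2 = 4^2 = 16
A[1]^2 = 12^2 = 144
A[2]^2 = 6^2 = 36
Sum = 16 + 144 + 36 = 196

196


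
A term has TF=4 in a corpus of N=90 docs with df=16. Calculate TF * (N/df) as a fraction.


TF * (N/df)
= 4 * (90/16)
= 4 * 45/8
= 45/2

45/2


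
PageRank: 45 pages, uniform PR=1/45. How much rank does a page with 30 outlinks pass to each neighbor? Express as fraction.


Initial PR = 1/45 = 1/45
Outlinks = 30
Contribution per link = PR / outlinks
= 1/45 / 30
= 1/1350

1/1350


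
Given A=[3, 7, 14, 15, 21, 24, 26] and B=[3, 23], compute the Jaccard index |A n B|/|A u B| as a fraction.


A intersect B = [3]
|A intersect B| = 1
A union B = [3, 7, 14, 15, 21, 23, 24, 26]
|A union B| = 8
Jaccard = 1/8 = 1/8

1/8


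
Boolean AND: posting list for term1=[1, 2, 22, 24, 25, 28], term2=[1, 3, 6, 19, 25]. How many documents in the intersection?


Boolean AND: find intersection of posting lists
term1 docs: [1, 2, 22, 24, 25, 28]
term2 docs: [1, 3, 6, 19, 25]
Intersection: [1, 25]
|intersection| = 2

2
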